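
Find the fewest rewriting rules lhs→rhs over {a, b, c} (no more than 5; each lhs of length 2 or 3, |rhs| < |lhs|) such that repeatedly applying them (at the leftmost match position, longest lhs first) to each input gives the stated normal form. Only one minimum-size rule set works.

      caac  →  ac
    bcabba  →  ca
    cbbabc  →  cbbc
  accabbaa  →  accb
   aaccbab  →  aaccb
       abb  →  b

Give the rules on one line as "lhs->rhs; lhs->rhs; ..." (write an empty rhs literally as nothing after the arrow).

ab->; baa->b; bcb->c; caa->a

  | caac => ac
  | bcabba => bcba => ca
  | cbbabc => cbbc
  | accabbaa => accbaa => accb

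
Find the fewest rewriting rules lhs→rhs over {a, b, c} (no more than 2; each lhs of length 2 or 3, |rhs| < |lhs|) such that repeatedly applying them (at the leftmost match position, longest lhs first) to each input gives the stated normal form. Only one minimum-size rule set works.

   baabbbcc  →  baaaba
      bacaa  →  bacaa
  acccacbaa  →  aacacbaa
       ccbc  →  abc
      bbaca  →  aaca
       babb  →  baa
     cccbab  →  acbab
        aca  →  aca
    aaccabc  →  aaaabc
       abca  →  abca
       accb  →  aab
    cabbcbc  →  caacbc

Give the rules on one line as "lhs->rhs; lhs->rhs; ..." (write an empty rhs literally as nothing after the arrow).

bb->a; cc->a

  | baabbbcc => baaabcc => baaaba
  | bacaa
  | acccacbaa => aacacbaa
  | ccbc => abc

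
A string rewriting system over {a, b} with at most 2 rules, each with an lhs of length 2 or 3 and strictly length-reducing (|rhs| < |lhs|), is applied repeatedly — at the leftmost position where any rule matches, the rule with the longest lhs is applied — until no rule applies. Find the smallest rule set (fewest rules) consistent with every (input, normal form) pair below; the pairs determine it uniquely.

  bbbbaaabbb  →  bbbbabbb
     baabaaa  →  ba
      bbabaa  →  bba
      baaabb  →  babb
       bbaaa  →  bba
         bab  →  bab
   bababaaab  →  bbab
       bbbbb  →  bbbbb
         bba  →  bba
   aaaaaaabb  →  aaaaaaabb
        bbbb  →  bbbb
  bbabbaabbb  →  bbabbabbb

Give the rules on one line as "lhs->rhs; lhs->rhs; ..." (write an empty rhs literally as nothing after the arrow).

  | bbbbaaabbb => bbbbaabbb => bbbbabbb
  | baabaaa => babaaa => baa => ba
  | bbabaa => bba
  | baaabb => baabb => babb

aba->; baa->ba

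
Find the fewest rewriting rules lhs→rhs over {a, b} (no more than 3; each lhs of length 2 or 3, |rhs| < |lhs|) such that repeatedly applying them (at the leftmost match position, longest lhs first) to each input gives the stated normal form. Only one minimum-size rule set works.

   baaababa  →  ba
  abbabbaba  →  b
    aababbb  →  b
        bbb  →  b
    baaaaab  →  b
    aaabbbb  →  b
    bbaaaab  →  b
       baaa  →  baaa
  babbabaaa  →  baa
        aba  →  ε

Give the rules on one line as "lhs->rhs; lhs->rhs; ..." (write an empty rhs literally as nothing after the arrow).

ab->b; aba->; bb->b

  | baaababa => baaba => ba
  | abbabbaba => bbabbaba => babbaba => bbbaba => bbaba => baba => b
  | aababbb => abbb => bbb => bb => b
  | bbb => bb => b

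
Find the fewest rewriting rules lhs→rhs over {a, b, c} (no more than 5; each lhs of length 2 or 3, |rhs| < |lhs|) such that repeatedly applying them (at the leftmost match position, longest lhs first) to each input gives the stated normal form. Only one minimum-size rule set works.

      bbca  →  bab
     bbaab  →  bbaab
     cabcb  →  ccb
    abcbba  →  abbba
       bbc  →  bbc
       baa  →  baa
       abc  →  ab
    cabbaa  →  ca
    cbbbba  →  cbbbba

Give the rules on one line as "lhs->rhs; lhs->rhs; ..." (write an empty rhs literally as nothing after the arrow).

  | bbca => bab
  | bbaab
  | cabcb => ccb
  | abcbba => abbba

abc->ab; bca->ab; cab->c; cba->c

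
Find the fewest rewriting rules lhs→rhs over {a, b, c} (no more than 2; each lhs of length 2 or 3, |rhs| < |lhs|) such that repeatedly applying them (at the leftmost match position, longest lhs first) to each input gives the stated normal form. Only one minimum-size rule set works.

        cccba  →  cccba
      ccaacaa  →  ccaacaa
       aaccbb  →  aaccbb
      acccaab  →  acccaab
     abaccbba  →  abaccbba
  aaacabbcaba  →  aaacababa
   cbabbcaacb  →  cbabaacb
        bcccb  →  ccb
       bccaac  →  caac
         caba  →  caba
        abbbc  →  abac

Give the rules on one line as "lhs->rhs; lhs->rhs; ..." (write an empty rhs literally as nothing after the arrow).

bbb->ba; bc->

  | cccba
  | ccaacaa
  | aaccbb
  | acccaab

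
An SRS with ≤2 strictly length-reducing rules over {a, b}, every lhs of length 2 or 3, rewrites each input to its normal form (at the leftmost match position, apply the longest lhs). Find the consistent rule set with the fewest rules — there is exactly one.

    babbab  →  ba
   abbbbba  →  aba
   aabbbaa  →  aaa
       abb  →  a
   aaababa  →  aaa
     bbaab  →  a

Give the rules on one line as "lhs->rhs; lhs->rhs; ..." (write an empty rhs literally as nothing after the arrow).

  | babbab => baab => ba
  | abbbbba => abbba => aba
  | aabbbaa => abbaa => aaa
  | abb => a

aab->a; bb->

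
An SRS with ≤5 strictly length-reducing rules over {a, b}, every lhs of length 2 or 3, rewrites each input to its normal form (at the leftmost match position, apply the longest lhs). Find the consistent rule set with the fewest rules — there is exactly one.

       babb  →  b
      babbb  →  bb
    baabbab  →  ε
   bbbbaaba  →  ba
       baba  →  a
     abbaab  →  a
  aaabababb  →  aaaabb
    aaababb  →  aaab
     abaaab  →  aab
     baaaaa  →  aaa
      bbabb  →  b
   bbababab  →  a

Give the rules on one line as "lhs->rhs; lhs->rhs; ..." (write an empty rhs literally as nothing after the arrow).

baa->; bab->; bba->bb; bbb->

  | babb => b
  | babbb => bb
  | baabbab => bbab => bbb => ε
  | bbbbaaba => baaba => ba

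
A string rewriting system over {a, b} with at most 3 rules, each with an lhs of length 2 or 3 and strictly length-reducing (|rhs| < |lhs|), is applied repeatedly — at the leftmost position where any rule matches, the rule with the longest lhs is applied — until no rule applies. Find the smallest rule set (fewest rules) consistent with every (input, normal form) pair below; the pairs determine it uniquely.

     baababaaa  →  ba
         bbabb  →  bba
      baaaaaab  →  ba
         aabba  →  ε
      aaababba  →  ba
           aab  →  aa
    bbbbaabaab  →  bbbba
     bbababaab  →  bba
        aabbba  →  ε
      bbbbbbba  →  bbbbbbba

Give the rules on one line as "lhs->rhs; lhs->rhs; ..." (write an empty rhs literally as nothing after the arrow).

  | baababaaa => bababaaa => baabaaa => babaaa => baaaa => baaa => baa => ba
  | bbabb => bbab => bba
  | baaaaaab => baaaaab => baaaab => baaab => baab => bab => ba
  | aabba => aaba => aaa => ε

aaa->; ab->a; baa->ba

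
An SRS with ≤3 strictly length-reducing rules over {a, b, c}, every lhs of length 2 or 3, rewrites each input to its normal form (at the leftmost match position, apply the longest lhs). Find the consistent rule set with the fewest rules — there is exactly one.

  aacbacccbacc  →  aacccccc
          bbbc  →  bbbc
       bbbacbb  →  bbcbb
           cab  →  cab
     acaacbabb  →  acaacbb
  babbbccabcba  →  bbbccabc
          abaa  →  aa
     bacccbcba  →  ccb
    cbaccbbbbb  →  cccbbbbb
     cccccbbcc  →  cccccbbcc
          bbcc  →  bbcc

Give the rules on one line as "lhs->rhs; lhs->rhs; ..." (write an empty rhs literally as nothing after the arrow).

ba->; cbc->b

  | aacbacccbacc => aaccccbacc => aacccccc
  | bbbc
  | bbbacbb => bbcbb
  | cab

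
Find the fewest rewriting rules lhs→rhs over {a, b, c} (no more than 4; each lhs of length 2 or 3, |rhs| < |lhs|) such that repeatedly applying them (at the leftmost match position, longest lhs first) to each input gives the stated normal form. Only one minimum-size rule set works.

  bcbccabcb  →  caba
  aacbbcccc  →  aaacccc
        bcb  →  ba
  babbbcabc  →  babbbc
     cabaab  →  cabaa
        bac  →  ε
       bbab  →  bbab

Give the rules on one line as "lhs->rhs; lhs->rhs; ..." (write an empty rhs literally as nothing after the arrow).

aab->aa; bac->; bca->; cb->a

  | bcbccabcb => baccabcb => cabcb => caba
  | aacbbcccc => aaabcccc => aaacccc
  | bcb => ba
  | babbbcabc => babbbc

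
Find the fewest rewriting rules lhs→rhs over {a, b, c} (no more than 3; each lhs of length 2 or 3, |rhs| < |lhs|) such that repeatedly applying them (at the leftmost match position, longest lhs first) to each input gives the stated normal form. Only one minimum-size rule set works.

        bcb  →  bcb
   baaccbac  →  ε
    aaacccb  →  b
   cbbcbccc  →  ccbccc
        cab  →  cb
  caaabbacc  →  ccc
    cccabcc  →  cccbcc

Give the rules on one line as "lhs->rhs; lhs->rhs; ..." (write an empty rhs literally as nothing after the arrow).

  | bcb
  | baaccbac => bacbac => bbac => ac => ε
  | aaacccb => aaccb => acb => b
  | cbbcbccc => ccbccc

ac->; bb->; ca->c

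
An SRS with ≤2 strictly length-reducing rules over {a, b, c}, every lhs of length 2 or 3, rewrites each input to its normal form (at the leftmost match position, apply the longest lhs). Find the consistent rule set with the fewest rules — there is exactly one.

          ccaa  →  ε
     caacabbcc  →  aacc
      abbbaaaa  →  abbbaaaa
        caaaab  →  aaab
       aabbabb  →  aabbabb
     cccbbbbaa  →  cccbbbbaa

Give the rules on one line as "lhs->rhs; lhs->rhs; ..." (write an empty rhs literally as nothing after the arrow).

  | ccaa => ca => ε
  | caacabbcc => acabbcc => abbcc => aacc
  | abbbaaaa
  | caaaab => aaab

bbc->ac; ca->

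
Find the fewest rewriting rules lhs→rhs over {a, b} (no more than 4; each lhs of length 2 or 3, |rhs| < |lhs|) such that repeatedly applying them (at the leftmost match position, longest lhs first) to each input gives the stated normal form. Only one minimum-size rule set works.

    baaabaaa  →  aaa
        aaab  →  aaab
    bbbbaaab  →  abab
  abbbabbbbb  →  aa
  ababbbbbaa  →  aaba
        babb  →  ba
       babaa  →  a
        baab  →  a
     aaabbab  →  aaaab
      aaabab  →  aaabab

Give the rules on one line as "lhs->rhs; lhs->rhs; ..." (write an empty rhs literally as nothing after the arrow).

  | baaabaaa => ababaaa => abaaba => aabba => aaa
  | aaab
  | bbbbaaab => baaab => abab
  | abbbabbbbb => aabbbbb => aabb => aa

baa->ab; bb->; bbb->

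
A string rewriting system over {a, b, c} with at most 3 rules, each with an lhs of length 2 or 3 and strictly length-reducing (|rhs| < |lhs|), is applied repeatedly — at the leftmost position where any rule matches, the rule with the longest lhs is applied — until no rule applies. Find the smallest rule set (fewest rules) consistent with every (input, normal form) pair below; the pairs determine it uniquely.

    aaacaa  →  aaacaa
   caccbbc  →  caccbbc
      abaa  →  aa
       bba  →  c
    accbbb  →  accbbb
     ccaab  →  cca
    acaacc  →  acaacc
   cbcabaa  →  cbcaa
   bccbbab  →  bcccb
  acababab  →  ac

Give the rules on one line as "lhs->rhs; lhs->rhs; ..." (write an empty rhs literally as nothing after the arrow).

ab->; bba->c

  | aaacaa
  | caccbbc
  | abaa => aa
  | bba => c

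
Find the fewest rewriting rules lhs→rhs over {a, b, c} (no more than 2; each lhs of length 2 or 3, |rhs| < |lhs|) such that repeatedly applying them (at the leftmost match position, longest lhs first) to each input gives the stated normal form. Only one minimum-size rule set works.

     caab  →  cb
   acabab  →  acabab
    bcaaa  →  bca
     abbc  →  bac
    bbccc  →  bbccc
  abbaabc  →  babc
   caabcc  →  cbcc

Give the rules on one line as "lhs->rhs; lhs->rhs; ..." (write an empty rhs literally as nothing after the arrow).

aa->; abb->ba

  | caab => cb
  | acabab
  | bcaaa => bca
  | abbc => bac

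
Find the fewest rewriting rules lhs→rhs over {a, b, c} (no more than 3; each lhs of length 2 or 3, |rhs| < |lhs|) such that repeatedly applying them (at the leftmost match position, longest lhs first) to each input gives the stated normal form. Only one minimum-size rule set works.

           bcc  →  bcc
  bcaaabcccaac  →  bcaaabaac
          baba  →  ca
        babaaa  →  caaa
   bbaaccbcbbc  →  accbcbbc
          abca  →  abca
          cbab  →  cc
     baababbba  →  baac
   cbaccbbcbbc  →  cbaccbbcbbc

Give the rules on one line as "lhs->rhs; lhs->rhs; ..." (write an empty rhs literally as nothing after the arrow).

bab->c; bba->; ccc->

  | bcc
  | bcaaabcccaac => bcaaabaac
  | baba => ca
  | babaaa => caaa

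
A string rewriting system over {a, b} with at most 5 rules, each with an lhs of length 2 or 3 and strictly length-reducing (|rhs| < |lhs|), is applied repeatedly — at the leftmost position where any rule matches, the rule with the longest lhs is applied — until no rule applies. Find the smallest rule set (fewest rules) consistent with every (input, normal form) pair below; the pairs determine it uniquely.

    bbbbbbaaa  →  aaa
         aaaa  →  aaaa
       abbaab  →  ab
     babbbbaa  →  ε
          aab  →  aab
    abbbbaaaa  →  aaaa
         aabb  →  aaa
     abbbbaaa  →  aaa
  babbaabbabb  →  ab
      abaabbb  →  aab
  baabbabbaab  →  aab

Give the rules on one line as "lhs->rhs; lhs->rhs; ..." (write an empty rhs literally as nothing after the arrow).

  | bbbbbbaaa => abbbbaaa => aabbaaa => aaabaa => aaa
  | aaaa
  | abbaab => aabab => ab
  | babbbbaa => baabbaa => bbaa => aba => ε

aba->; baa->; bb->a; bba->ab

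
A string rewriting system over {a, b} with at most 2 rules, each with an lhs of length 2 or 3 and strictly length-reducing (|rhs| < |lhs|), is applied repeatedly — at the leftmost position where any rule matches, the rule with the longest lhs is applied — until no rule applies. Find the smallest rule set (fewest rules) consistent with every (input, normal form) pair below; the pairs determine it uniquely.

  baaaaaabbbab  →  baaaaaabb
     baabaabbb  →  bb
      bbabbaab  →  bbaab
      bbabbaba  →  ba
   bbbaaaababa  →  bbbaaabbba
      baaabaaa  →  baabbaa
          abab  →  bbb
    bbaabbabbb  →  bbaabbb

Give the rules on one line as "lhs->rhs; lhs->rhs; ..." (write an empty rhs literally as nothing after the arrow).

  | baaaaaabbbab => baaaaaabb
  | baabaabbb => babbabbb => babbb => bb
  | bbabbaab => bbaab
  | bbabbaba => bbaba => ba

aba->bb; bab->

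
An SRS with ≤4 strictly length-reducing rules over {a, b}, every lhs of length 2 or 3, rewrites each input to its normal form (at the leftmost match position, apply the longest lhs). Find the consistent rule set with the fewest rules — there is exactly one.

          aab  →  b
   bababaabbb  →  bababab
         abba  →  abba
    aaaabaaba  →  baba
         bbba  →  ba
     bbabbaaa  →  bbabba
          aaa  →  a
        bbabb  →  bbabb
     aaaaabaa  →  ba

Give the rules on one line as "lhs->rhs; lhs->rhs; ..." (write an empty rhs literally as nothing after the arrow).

  | aab => b
  | bababaabbb => babababbb => bababab
  | abba
  | aaaabaaba => aaabaaba => aabaaba => baaba => baba

aa->a; aab->b; baa->ba; bbb->b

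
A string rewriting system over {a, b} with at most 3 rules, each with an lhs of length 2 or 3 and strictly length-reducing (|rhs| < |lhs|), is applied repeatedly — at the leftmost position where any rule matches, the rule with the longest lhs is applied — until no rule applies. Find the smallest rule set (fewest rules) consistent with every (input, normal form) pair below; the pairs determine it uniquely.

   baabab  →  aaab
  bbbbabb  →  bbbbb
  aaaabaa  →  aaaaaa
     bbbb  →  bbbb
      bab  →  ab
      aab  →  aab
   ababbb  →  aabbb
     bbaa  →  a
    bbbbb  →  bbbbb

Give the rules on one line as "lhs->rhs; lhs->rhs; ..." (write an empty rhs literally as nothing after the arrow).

  | baabab => aabab => aaab
  | bbbbabb => bbbbb
  | aaaabaa => aaaaaa
  | bbbb

ba->a; bba->b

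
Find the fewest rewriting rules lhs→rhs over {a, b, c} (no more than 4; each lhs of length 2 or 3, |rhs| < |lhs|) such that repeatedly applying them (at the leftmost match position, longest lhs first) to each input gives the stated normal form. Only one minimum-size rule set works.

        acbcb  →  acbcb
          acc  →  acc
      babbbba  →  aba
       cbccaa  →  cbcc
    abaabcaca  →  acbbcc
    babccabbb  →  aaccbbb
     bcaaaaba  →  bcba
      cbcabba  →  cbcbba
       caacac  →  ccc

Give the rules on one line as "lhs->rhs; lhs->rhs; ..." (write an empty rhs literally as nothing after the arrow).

abb->; baa->cb; bab->aa; ca->c

  | acbcb
  | acc
  | babbbba => aabbba => aba
  | cbccaa => cbcca => cbcc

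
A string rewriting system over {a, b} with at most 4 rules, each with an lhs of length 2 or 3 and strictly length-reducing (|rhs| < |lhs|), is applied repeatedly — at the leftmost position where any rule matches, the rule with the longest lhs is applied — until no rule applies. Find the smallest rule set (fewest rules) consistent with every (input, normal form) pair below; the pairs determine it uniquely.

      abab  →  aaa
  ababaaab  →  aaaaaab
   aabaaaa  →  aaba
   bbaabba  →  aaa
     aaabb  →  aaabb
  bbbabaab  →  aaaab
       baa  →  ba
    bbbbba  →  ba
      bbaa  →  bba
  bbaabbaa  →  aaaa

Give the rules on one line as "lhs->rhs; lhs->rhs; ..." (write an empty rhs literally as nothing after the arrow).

baa->ba; bab->aa; bbb->b

  | abab => aaa
  | ababaaab => aaaaaab
  | aabaaaa => aabaaa => aabaa => aaba
  | bbaabba => bbabba => baaba => baba => aaa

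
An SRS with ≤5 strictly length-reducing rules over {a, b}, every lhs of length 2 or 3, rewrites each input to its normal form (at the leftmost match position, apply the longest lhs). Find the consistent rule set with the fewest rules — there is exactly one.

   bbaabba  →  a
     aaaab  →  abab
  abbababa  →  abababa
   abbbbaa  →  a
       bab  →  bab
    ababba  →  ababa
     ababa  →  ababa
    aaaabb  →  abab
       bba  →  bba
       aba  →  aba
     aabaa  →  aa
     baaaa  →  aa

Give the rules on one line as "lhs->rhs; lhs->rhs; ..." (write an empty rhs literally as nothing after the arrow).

aaa->ab; abb->ab; baa->; bbb->

  | bbaabba => bbba => a
  | aaaab => abab
  | abbababa => abababa
  | abbbbaa => abbbaa => abbaa => abaa => a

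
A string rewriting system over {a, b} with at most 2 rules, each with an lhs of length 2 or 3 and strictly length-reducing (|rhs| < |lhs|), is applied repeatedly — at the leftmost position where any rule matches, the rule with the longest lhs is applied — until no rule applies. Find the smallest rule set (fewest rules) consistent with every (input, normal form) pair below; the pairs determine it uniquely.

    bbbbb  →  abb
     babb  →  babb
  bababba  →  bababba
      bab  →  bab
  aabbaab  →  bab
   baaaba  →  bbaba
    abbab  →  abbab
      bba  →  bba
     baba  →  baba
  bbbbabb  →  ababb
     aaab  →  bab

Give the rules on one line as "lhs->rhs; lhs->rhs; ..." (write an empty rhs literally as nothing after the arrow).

  | bbbbb => abb
  | babb
  | bababba
  | bab

aa->b; bbb->a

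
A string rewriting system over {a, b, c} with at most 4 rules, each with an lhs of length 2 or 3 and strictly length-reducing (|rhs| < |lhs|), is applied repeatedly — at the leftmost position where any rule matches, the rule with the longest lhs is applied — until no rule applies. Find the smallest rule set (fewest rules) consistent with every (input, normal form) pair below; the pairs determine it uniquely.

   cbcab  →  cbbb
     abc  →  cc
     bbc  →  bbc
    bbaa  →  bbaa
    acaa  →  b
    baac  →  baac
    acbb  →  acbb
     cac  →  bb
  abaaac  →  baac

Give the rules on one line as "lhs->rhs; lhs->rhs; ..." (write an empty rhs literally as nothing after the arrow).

  | cbcab => cbbb
  | abc => cc
  | bbc
  | bbaa

ab->c; ca->b; cac->bb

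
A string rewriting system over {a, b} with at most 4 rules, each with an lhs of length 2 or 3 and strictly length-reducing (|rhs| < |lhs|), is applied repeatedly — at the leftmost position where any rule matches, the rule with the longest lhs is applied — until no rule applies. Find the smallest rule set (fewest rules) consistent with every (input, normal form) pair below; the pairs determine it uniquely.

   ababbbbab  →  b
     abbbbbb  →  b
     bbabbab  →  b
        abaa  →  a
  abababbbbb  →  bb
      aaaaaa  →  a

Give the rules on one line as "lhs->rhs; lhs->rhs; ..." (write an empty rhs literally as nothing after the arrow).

  | ababbbbab => abbbbab => bbbab => bab => b
  | abbbbbb => bbbbb => bbb => b
  | bbabbab => bbbab => bab => b
  | abaa => aa => a

aa->a; ab->; bbb->b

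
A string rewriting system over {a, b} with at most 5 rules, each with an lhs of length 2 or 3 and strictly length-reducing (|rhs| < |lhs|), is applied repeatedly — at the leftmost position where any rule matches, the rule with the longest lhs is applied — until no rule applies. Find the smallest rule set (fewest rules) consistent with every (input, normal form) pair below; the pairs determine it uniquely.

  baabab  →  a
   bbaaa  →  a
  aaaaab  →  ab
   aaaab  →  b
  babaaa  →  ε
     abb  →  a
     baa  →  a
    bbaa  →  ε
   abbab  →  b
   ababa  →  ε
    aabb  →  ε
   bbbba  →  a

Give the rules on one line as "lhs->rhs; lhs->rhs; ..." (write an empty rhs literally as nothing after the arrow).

aa->; aba->ab; ba->; bb->

  | baabab => abab => abb => a
  | bbaaa => aaa => a
  | aaaaab => aaab => ab
  | aaaab => aab => b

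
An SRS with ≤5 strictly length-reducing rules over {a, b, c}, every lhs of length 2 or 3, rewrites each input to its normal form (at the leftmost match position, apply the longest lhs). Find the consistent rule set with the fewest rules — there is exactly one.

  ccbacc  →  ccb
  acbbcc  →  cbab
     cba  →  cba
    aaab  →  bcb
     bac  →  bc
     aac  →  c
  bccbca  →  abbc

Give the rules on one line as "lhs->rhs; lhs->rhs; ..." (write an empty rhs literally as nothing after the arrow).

aaa->bc; ac->c; bcc->ab; ca->c

  | ccbacc => ccbcc => ccab => ccb
  | acbbcc => cbbcc => cbab
  | cba
  | aaab => bcb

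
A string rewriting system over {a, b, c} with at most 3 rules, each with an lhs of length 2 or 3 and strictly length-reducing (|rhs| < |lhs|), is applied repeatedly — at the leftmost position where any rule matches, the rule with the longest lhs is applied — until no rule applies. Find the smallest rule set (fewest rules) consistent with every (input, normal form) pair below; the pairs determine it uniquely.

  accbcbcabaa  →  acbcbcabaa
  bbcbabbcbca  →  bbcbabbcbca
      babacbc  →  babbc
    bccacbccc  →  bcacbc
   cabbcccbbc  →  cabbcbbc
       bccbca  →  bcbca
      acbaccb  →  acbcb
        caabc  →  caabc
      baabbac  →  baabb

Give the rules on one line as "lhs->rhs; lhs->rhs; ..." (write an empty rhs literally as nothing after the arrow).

  | accbcbcabaa => acbcbcabaa
  | bbcbabbcbca
  | babacbc => babbc
  | bccacbccc => bcacbccc => bcacbcc => bcacbc

bac->b; cc->c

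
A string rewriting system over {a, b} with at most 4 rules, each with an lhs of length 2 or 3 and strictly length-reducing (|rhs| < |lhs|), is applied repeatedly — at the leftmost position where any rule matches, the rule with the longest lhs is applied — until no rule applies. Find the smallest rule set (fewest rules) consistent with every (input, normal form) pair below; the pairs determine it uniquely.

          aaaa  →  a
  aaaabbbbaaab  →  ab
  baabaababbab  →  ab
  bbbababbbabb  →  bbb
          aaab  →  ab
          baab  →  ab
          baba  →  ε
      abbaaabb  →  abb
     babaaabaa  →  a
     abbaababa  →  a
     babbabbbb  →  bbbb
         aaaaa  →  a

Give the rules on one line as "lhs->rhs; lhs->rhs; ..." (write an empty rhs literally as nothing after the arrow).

  | aaaa => aaa => aa => a
  | aaaabbbbaaab => aaabbbbaaab => aabbbbaaab => abbbbaaab => abbaab => aab => ab
  | baabaababbab => abaababbab => aababbab => ababbab => abbab => ab
  | bbbababbbabb => bbabbbabb => bbbabb => bbb

aa->a; ba->; bba->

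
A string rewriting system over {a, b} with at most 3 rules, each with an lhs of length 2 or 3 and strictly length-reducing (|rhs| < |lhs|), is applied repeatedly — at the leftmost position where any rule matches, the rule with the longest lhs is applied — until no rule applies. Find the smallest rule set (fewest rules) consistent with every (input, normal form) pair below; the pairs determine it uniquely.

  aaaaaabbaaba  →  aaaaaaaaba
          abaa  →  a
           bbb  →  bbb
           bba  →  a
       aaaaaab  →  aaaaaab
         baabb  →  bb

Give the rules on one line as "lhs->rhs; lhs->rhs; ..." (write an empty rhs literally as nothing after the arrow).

  | aaaaaabbaaba => aaaaaaaaba
  | abaa => a
  | bbb
  | bba => a

baa->; bba->a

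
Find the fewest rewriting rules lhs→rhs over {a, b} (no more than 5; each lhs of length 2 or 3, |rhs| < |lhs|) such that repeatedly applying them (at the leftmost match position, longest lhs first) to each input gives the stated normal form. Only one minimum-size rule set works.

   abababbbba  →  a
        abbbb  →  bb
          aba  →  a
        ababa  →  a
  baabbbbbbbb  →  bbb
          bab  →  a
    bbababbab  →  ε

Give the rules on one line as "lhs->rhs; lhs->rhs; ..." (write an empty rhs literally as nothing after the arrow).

ab->; abb->; bab->a; bba->a

  | abababbbba => ababbbba => abbbba => bba => a
  | abbbb => bb
  | aba => a
  | ababa => aba => a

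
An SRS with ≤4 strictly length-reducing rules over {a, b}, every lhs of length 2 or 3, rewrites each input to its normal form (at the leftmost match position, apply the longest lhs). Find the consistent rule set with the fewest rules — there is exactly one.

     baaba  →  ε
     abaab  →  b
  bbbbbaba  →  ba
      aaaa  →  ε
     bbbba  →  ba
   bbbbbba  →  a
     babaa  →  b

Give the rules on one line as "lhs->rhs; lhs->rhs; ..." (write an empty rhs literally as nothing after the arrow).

aa->; ab->; bb->a

  | baaba => bba => aa => ε
  | abaab => aab => b
  | bbbbbaba => abbbaba => bbaba => aaba => ba
  | aaaa => aa => ε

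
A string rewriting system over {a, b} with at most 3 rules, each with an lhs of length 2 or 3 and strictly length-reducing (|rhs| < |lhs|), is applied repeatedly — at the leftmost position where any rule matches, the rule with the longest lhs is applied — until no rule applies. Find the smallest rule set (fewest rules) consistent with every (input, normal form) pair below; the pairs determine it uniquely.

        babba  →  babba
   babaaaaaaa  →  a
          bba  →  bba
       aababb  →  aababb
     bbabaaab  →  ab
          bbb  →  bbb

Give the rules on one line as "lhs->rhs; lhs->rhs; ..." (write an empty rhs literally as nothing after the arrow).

aaa->bb; baa->a

  | babba
  | babaaaaaaa => baaaaaaa => aaaaaa => bbaaa => baa => a
  | bba
  | aababb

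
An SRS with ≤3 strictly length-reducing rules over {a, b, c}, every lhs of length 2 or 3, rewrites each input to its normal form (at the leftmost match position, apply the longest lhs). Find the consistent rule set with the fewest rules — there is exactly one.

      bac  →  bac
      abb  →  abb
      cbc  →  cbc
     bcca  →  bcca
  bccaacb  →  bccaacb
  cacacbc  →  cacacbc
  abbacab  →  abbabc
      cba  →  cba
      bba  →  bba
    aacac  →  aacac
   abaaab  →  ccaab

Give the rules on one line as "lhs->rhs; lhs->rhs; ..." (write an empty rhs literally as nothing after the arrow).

  | bac
  | abb
  | cbc
  | bcca

aba->cc; cab->bc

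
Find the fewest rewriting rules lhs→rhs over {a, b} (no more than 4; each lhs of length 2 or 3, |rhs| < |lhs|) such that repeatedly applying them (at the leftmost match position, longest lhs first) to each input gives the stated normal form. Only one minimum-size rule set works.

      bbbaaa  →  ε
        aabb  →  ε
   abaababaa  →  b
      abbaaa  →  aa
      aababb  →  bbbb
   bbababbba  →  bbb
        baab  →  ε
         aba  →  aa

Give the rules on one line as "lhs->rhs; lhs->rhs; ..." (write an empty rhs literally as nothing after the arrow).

aaa->bb; ab->; aba->aa; ba->

  | bbbaaa => bbaa => ba => ε
  | aabb => ab => ε
  | abaababaa => aaababaa => bbbabaa => bbbaa => bba => b
  | abbaaa => baaa => aa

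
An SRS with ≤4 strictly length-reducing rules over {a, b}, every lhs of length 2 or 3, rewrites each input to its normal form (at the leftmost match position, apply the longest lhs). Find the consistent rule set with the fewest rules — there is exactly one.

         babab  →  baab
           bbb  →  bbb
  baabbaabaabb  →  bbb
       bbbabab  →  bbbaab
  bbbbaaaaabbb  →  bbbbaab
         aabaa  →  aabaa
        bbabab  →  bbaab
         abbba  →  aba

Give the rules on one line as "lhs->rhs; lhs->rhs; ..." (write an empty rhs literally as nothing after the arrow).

  | babab => baab
  | bbb
  | baabbaabaabb => baaaabaabb => babaabb => baaabb => bbb
  | bbbabab => bbbaab

aaa->; abb->a; bab->ba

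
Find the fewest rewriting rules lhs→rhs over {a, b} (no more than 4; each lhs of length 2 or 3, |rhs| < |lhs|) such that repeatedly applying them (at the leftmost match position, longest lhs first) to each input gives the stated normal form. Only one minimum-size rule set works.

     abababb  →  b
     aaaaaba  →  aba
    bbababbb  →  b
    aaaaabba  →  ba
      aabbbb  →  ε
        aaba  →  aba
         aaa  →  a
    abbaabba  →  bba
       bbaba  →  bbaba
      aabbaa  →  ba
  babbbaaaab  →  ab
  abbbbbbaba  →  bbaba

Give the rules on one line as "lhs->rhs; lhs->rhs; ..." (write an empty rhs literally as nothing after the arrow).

aa->a; abb->b; bbb->

  | abababb => ababb => abb => b
  | aaaaaba => aaaaba => aaaba => aaba => aba
  | bbababbb => bbabbb => bbbb => b
  | aaaaabba => aaaabba => aaabba => aabba => abba => ba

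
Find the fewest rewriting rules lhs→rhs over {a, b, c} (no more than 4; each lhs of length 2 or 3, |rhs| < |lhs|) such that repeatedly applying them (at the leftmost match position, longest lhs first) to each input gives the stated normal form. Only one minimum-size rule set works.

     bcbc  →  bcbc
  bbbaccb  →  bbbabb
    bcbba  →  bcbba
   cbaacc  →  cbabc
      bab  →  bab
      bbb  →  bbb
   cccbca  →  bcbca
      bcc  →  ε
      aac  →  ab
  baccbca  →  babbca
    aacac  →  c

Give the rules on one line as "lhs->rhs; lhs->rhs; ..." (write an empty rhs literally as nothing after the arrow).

  | bcbc
  | bbbaccb => bbbabb
  | bcbba
  | cbaacc => cbabc

aac->ab; aba->; bcc->; cc->b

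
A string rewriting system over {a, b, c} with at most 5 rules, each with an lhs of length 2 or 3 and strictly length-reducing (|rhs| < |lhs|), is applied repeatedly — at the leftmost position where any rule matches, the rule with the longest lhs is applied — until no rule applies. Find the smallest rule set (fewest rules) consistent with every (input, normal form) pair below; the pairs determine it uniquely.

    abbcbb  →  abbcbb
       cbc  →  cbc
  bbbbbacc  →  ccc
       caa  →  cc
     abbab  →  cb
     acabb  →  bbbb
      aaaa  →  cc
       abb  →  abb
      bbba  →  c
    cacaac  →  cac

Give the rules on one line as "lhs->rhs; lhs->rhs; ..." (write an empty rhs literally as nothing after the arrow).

  | abbcbb
  | cbc
  | bbbbbacc => bbbacc => bacc => ccc
  | caa => cc

aa->c; aca->bb; ba->c; bba->a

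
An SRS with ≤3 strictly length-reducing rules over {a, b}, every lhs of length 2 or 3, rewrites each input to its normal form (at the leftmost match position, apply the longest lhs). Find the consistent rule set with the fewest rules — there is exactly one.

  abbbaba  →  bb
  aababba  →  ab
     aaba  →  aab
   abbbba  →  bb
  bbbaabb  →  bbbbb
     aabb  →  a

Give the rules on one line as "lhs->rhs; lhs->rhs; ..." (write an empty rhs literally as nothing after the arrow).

abb->; ba->b

  | abbbaba => baba => bba => bb
  | aababba => aabbba => aba => ab
  | aaba => aab
  | abbbba => bba => bb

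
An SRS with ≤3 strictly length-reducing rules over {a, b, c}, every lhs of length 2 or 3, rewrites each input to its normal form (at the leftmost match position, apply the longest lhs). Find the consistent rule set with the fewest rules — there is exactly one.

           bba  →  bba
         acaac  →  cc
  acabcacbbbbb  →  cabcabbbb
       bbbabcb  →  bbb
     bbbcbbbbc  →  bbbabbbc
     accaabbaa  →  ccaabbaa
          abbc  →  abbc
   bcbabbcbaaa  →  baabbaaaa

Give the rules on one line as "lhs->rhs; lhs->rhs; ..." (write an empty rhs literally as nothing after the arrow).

aba->; ac->c; cb->a

  | bba
  | acaac => caac => cac => cc
  | acabcacbbbbb => cabcacbbbbb => cabccbbbbb => cabcabbbb
  | bbbabcb => bbbaba => bbb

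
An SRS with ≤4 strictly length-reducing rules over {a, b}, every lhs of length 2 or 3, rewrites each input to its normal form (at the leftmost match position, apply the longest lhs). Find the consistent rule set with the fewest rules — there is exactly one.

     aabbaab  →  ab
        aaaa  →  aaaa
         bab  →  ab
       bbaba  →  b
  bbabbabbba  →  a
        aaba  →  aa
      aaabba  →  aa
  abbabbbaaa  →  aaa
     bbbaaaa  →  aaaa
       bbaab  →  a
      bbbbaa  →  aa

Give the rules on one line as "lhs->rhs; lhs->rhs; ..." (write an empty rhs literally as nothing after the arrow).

aab->a; aba->b; ba->a

  | aabbaab => abaab => bab => ab
  | aaaa
  | bab => ab
  | bbaba => baba => aba => b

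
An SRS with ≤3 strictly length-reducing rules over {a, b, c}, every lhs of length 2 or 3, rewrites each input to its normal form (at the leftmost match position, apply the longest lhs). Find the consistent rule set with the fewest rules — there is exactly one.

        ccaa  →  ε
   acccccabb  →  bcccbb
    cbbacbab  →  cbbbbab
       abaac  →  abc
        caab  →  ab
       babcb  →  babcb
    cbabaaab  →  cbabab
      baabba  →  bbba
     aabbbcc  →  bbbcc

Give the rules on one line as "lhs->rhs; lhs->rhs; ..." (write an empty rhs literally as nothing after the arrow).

  | ccaa => ca => ε
  | acccccabb => bccccabb => bcccbb
  | cbbacbab => cbbbbab
  | abaac => abc

aa->; ac->b; ca->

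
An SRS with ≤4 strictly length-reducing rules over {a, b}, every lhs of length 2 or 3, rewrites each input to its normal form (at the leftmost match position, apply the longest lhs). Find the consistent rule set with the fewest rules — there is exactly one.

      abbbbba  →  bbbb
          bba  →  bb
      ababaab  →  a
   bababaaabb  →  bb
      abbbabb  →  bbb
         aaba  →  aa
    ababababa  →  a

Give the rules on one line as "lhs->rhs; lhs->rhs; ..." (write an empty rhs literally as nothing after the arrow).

  | abbbbba => bbbba => bbbb
  | bba => bb
  | ababaab => abaab => aab => a
  | bababaaabb => babaaabb => baaabb => baabb => babb => bb

ab->; ba->b; bab->b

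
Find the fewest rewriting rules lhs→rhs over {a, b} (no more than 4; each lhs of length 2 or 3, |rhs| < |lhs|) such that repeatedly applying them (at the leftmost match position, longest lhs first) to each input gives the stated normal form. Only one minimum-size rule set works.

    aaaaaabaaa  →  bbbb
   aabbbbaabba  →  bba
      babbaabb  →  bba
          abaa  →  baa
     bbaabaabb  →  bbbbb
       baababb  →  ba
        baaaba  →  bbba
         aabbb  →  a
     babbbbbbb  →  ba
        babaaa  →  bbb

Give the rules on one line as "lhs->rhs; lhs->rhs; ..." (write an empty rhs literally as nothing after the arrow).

aaa->b; aab->a; ab->a; aba->ba

  | aaaaaabaaa => baaabaaa => bbbaaa => bbbb
  | aabbbbaabba => abbbaabba => abbaabba => abaabba => baabba => baba => bba
  | babbaabb => babaabb => bbaabb => bbab => bba
  | abaa => baa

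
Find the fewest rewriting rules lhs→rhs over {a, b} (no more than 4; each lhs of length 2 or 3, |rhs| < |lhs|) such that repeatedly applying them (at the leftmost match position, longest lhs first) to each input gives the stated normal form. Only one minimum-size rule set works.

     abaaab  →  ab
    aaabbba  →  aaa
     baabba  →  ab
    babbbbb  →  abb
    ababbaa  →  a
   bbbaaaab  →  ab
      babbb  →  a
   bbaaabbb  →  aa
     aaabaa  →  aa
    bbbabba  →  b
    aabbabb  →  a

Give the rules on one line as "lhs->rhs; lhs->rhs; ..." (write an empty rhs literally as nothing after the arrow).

  | abaaab => aaab => ab
  | aaabbba => abbba => aaa
  | baabba => abba => ab
  | babbbbb => bbbbb => abb

aab->b; ba->; bbb->a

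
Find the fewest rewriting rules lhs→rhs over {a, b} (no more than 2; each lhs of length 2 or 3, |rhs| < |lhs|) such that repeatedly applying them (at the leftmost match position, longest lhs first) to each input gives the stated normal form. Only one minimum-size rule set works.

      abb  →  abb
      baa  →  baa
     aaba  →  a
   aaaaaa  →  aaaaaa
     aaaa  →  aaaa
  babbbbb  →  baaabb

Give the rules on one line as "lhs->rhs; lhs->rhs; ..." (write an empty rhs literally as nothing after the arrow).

  | abb
  | baa
  | aaba => a
  | aaaaaa

aba->; bbb->aa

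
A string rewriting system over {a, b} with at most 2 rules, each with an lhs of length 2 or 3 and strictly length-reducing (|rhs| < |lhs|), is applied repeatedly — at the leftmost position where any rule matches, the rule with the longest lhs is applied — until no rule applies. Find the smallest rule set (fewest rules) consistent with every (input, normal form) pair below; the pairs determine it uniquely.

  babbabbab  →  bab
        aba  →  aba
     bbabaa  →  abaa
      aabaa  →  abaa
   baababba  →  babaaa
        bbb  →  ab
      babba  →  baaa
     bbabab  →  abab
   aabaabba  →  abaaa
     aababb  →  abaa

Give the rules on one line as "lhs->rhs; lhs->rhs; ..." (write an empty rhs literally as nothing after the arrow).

  | babbabbab => baaabbab => baabbab => babbab => baaab => baab => bab
  | aba
  | bbabaa => aabaa => abaa
  | aabaa => abaa

aab->ab; bb->a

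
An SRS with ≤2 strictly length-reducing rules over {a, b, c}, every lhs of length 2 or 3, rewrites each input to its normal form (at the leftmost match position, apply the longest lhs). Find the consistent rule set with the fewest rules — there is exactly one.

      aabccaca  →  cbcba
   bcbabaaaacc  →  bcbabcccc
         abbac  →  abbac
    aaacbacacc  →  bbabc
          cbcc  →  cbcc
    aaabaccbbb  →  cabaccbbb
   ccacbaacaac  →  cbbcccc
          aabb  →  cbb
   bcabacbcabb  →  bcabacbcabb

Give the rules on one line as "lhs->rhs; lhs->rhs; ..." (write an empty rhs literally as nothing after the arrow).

  | aabccaca => cbccaca => cbcba
  | bcbabaaaacc => bcbabcaacc => bcbabcccc
  | abbac
  | aaacbacacc => cacbacacc => bbacacc => bbabc

aa->c; cac->b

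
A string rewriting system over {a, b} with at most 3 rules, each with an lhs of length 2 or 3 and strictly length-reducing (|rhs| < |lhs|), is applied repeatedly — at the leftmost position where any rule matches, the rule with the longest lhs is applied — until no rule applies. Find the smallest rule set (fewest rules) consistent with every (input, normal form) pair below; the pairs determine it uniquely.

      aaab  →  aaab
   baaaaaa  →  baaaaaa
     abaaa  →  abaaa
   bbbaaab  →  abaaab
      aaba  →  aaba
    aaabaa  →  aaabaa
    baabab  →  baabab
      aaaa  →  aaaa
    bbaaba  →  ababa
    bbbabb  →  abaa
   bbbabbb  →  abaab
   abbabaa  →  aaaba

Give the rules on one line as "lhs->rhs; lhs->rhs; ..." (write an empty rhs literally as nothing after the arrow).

bb->a; bba->ab

  | aaab
  | baaaaaa
  | abaaa
  | bbbaaab => abaaab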